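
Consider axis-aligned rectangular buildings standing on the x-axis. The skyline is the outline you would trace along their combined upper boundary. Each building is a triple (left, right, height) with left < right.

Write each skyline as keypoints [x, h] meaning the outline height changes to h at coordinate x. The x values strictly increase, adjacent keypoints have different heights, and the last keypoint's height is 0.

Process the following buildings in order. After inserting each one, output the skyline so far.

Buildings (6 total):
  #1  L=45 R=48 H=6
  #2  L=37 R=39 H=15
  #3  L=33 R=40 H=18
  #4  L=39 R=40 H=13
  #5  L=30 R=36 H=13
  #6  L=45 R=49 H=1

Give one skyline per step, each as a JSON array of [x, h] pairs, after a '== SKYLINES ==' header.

== SKYLINES ==
[[45,6],[48,0]]
[[37,15],[39,0],[45,6],[48,0]]
[[33,18],[40,0],[45,6],[48,0]]
[[33,18],[40,0],[45,6],[48,0]]
[[30,13],[33,18],[40,0],[45,6],[48,0]]
[[30,13],[33,18],[40,0],[45,6],[48,1],[49,0]]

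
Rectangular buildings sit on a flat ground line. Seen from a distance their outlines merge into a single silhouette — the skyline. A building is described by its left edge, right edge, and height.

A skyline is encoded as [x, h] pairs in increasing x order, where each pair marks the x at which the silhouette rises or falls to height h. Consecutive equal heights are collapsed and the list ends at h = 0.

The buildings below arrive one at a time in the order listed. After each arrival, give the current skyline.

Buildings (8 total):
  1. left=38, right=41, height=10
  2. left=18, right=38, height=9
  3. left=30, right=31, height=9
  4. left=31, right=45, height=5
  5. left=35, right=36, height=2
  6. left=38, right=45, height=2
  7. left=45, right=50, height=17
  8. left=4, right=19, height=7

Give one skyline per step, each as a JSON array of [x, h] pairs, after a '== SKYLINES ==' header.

== SKYLINES ==
[[38,10],[41,0]]
[[18,9],[38,10],[41,0]]
[[18,9],[38,10],[41,0]]
[[18,9],[38,10],[41,5],[45,0]]
[[18,9],[38,10],[41,5],[45,0]]
[[18,9],[38,10],[41,5],[45,0]]
[[18,9],[38,10],[41,5],[45,17],[50,0]]
[[4,7],[18,9],[38,10],[41,5],[45,17],[50,0]]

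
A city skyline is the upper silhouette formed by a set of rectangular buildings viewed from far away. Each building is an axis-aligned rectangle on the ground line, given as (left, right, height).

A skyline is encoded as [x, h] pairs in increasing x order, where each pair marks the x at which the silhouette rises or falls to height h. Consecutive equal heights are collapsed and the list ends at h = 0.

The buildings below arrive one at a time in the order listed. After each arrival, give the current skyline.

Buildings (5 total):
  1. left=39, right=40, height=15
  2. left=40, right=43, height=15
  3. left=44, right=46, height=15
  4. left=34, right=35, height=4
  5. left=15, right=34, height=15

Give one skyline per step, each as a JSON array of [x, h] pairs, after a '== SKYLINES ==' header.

== SKYLINES ==
[[39,15],[40,0]]
[[39,15],[43,0]]
[[39,15],[43,0],[44,15],[46,0]]
[[34,4],[35,0],[39,15],[43,0],[44,15],[46,0]]
[[15,15],[34,4],[35,0],[39,15],[43,0],[44,15],[46,0]]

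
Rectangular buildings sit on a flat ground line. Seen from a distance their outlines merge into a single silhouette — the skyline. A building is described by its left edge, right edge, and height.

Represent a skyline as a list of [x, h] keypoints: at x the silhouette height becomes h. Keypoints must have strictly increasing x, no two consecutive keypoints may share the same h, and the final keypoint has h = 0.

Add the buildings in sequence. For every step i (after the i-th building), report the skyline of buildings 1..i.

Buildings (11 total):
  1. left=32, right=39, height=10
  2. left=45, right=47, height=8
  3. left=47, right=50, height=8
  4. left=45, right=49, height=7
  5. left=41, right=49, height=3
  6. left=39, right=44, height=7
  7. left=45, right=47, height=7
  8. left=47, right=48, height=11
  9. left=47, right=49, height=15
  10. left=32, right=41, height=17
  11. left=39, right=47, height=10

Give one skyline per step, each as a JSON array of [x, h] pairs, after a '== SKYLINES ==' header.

== SKYLINES ==
[[32,10],[39,0]]
[[32,10],[39,0],[45,8],[47,0]]
[[32,10],[39,0],[45,8],[50,0]]
[[32,10],[39,0],[45,8],[50,0]]
[[32,10],[39,0],[41,3],[45,8],[50,0]]
[[32,10],[39,7],[44,3],[45,8],[50,0]]
[[32,10],[39,7],[44,3],[45,8],[50,0]]
[[32,10],[39,7],[44,3],[45,8],[47,11],[48,8],[50,0]]
[[32,10],[39,7],[44,3],[45,8],[47,15],[49,8],[50,0]]
[[32,17],[41,7],[44,3],[45,8],[47,15],[49,8],[50,0]]
[[32,17],[41,10],[47,15],[49,8],[50,0]]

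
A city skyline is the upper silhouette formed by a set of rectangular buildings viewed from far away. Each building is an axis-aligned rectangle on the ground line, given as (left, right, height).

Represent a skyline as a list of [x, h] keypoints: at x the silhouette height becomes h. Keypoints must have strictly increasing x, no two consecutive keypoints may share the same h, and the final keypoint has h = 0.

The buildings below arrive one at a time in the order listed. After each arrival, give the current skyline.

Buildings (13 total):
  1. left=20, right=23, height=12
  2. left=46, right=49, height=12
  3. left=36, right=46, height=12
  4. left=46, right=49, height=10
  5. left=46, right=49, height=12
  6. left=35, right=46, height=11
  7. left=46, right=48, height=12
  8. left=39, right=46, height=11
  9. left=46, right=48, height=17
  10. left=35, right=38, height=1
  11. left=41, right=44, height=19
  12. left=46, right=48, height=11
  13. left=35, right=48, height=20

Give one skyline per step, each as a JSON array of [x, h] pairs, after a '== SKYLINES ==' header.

== SKYLINES ==
[[20,12],[23,0]]
[[20,12],[23,0],[46,12],[49,0]]
[[20,12],[23,0],[36,12],[49,0]]
[[20,12],[23,0],[36,12],[49,0]]
[[20,12],[23,0],[36,12],[49,0]]
[[20,12],[23,0],[35,11],[36,12],[49,0]]
[[20,12],[23,0],[35,11],[36,12],[49,0]]
[[20,12],[23,0],[35,11],[36,12],[49,0]]
[[20,12],[23,0],[35,11],[36,12],[46,17],[48,12],[49,0]]
[[20,12],[23,0],[35,11],[36,12],[46,17],[48,12],[49,0]]
[[20,12],[23,0],[35,11],[36,12],[41,19],[44,12],[46,17],[48,12],[49,0]]
[[20,12],[23,0],[35,11],[36,12],[41,19],[44,12],[46,17],[48,12],[49,0]]
[[20,12],[23,0],[35,20],[48,12],[49,0]]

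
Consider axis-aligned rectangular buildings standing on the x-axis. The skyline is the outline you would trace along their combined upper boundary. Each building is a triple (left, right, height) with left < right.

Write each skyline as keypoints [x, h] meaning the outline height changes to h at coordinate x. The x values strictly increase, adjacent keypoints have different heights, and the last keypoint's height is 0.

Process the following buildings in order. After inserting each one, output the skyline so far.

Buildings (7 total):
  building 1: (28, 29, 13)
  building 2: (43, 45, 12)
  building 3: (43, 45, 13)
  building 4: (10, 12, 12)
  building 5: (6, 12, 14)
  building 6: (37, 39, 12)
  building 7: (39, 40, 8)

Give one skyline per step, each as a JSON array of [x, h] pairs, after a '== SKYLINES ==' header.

== SKYLINES ==
[[28,13],[29,0]]
[[28,13],[29,0],[43,12],[45,0]]
[[28,13],[29,0],[43,13],[45,0]]
[[10,12],[12,0],[28,13],[29,0],[43,13],[45,0]]
[[6,14],[12,0],[28,13],[29,0],[43,13],[45,0]]
[[6,14],[12,0],[28,13],[29,0],[37,12],[39,0],[43,13],[45,0]]
[[6,14],[12,0],[28,13],[29,0],[37,12],[39,8],[40,0],[43,13],[45,0]]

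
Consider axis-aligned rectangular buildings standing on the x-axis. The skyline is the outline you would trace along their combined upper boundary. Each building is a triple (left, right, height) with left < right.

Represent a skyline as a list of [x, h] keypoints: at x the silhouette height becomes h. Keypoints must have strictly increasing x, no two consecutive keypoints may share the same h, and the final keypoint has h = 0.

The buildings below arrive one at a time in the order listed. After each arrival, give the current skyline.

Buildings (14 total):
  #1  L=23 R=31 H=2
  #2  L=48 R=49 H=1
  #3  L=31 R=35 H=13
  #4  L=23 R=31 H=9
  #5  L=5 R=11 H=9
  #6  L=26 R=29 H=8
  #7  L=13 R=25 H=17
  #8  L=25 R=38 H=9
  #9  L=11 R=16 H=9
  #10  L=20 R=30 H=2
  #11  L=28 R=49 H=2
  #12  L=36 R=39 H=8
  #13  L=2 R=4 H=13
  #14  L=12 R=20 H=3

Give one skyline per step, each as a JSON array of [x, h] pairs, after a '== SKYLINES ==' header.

== SKYLINES ==
[[23,2],[31,0]]
[[23,2],[31,0],[48,1],[49,0]]
[[23,2],[31,13],[35,0],[48,1],[49,0]]
[[23,9],[31,13],[35,0],[48,1],[49,0]]
[[5,9],[11,0],[23,9],[31,13],[35,0],[48,1],[49,0]]
[[5,9],[11,0],[23,9],[31,13],[35,0],[48,1],[49,0]]
[[5,9],[11,0],[13,17],[25,9],[31,13],[35,0],[48,1],[49,0]]
[[5,9],[11,0],[13,17],[25,9],[31,13],[35,9],[38,0],[48,1],[49,0]]
[[5,9],[13,17],[25,9],[31,13],[35,9],[38,0],[48,1],[49,0]]
[[5,9],[13,17],[25,9],[31,13],[35,9],[38,0],[48,1],[49,0]]
[[5,9],[13,17],[25,9],[31,13],[35,9],[38,2],[49,0]]
[[5,9],[13,17],[25,9],[31,13],[35,9],[38,8],[39,2],[49,0]]
[[2,13],[4,0],[5,9],[13,17],[25,9],[31,13],[35,9],[38,8],[39,2],[49,0]]
[[2,13],[4,0],[5,9],[13,17],[25,9],[31,13],[35,9],[38,8],[39,2],[49,0]]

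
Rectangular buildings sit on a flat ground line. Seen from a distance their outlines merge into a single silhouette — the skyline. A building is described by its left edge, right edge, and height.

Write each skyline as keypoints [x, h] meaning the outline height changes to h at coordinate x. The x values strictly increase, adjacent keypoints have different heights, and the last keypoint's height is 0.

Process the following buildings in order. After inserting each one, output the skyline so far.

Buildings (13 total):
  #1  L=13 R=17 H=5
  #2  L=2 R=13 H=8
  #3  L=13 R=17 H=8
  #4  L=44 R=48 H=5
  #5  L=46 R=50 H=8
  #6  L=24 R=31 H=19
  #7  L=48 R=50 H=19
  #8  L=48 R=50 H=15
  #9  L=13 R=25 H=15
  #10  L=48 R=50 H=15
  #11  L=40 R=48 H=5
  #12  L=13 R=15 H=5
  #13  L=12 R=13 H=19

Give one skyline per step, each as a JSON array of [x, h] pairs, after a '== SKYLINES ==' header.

== SKYLINES ==
[[13,5],[17,0]]
[[2,8],[13,5],[17,0]]
[[2,8],[17,0]]
[[2,8],[17,0],[44,5],[48,0]]
[[2,8],[17,0],[44,5],[46,8],[50,0]]
[[2,8],[17,0],[24,19],[31,0],[44,5],[46,8],[50,0]]
[[2,8],[17,0],[24,19],[31,0],[44,5],[46,8],[48,19],[50,0]]
[[2,8],[17,0],[24,19],[31,0],[44,5],[46,8],[48,19],[50,0]]
[[2,8],[13,15],[24,19],[31,0],[44,5],[46,8],[48,19],[50,0]]
[[2,8],[13,15],[24,19],[31,0],[44,5],[46,8],[48,19],[50,0]]
[[2,8],[13,15],[24,19],[31,0],[40,5],[46,8],[48,19],[50,0]]
[[2,8],[13,15],[24,19],[31,0],[40,5],[46,8],[48,19],[50,0]]
[[2,8],[12,19],[13,15],[24,19],[31,0],[40,5],[46,8],[48,19],[50,0]]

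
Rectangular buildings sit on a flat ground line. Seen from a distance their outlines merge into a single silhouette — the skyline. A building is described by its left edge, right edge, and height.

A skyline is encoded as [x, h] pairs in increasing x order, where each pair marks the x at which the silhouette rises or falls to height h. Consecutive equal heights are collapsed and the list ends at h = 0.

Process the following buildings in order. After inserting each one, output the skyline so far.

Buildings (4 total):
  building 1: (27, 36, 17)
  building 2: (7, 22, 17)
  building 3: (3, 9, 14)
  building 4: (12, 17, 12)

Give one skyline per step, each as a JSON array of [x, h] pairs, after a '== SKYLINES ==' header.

== SKYLINES ==
[[27,17],[36,0]]
[[7,17],[22,0],[27,17],[36,0]]
[[3,14],[7,17],[22,0],[27,17],[36,0]]
[[3,14],[7,17],[22,0],[27,17],[36,0]]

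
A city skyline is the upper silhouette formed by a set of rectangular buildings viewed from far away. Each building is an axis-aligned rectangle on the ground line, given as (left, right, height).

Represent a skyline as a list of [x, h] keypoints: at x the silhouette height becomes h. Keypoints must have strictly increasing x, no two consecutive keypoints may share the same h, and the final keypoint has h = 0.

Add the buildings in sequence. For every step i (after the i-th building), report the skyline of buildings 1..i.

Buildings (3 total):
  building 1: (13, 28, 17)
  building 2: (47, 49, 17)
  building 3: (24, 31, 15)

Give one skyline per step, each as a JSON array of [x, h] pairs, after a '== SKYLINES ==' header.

== SKYLINES ==
[[13,17],[28,0]]
[[13,17],[28,0],[47,17],[49,0]]
[[13,17],[28,15],[31,0],[47,17],[49,0]]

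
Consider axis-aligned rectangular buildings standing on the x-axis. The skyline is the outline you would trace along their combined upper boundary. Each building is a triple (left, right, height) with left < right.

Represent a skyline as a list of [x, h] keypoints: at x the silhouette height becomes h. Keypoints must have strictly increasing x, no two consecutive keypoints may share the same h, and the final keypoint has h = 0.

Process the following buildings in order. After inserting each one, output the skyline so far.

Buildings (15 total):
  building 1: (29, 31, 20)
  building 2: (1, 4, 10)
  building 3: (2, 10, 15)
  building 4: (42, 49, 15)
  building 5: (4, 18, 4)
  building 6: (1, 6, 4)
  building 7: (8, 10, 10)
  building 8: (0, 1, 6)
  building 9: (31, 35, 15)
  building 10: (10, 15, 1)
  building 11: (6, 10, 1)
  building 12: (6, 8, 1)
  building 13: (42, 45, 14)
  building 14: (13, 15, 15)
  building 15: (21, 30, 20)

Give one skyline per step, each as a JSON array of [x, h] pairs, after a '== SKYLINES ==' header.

== SKYLINES ==
[[29,20],[31,0]]
[[1,10],[4,0],[29,20],[31,0]]
[[1,10],[2,15],[10,0],[29,20],[31,0]]
[[1,10],[2,15],[10,0],[29,20],[31,0],[42,15],[49,0]]
[[1,10],[2,15],[10,4],[18,0],[29,20],[31,0],[42,15],[49,0]]
[[1,10],[2,15],[10,4],[18,0],[29,20],[31,0],[42,15],[49,0]]
[[1,10],[2,15],[10,4],[18,0],[29,20],[31,0],[42,15],[49,0]]
[[0,6],[1,10],[2,15],[10,4],[18,0],[29,20],[31,0],[42,15],[49,0]]
[[0,6],[1,10],[2,15],[10,4],[18,0],[29,20],[31,15],[35,0],[42,15],[49,0]]
[[0,6],[1,10],[2,15],[10,4],[18,0],[29,20],[31,15],[35,0],[42,15],[49,0]]
[[0,6],[1,10],[2,15],[10,4],[18,0],[29,20],[31,15],[35,0],[42,15],[49,0]]
[[0,6],[1,10],[2,15],[10,4],[18,0],[29,20],[31,15],[35,0],[42,15],[49,0]]
[[0,6],[1,10],[2,15],[10,4],[18,0],[29,20],[31,15],[35,0],[42,15],[49,0]]
[[0,6],[1,10],[2,15],[10,4],[13,15],[15,4],[18,0],[29,20],[31,15],[35,0],[42,15],[49,0]]
[[0,6],[1,10],[2,15],[10,4],[13,15],[15,4],[18,0],[21,20],[31,15],[35,0],[42,15],[49,0]]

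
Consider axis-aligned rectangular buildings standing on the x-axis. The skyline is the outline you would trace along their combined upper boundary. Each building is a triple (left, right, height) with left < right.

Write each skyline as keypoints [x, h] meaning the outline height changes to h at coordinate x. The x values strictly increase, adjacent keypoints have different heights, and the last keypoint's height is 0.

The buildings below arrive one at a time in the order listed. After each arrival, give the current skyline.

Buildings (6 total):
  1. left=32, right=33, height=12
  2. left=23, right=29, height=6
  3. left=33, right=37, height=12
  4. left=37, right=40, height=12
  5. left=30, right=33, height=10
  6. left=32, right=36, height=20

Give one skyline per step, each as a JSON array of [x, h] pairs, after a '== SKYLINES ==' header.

== SKYLINES ==
[[32,12],[33,0]]
[[23,6],[29,0],[32,12],[33,0]]
[[23,6],[29,0],[32,12],[37,0]]
[[23,6],[29,0],[32,12],[40,0]]
[[23,6],[29,0],[30,10],[32,12],[40,0]]
[[23,6],[29,0],[30,10],[32,20],[36,12],[40,0]]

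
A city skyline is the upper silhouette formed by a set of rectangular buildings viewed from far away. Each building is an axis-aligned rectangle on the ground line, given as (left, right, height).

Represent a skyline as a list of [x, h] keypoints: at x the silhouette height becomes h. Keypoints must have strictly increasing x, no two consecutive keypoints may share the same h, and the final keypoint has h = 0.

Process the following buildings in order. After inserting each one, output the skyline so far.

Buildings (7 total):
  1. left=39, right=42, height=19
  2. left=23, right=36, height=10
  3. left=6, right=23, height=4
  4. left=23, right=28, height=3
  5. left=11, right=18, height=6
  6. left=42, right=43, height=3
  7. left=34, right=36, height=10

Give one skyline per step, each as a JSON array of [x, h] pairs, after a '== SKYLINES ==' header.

== SKYLINES ==
[[39,19],[42,0]]
[[23,10],[36,0],[39,19],[42,0]]
[[6,4],[23,10],[36,0],[39,19],[42,0]]
[[6,4],[23,10],[36,0],[39,19],[42,0]]
[[6,4],[11,6],[18,4],[23,10],[36,0],[39,19],[42,0]]
[[6,4],[11,6],[18,4],[23,10],[36,0],[39,19],[42,3],[43,0]]
[[6,4],[11,6],[18,4],[23,10],[36,0],[39,19],[42,3],[43,0]]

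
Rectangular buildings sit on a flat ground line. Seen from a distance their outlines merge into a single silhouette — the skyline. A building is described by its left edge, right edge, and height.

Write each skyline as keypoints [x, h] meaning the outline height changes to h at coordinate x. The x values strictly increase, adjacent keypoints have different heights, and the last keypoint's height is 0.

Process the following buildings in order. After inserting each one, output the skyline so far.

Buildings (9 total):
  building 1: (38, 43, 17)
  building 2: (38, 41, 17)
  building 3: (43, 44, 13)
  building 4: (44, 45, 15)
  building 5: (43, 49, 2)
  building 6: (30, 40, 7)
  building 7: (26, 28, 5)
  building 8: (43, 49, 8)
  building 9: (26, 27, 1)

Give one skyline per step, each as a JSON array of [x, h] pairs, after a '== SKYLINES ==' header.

== SKYLINES ==
[[38,17],[43,0]]
[[38,17],[43,0]]
[[38,17],[43,13],[44,0]]
[[38,17],[43,13],[44,15],[45,0]]
[[38,17],[43,13],[44,15],[45,2],[49,0]]
[[30,7],[38,17],[43,13],[44,15],[45,2],[49,0]]
[[26,5],[28,0],[30,7],[38,17],[43,13],[44,15],[45,2],[49,0]]
[[26,5],[28,0],[30,7],[38,17],[43,13],[44,15],[45,8],[49,0]]
[[26,5],[28,0],[30,7],[38,17],[43,13],[44,15],[45,8],[49,0]]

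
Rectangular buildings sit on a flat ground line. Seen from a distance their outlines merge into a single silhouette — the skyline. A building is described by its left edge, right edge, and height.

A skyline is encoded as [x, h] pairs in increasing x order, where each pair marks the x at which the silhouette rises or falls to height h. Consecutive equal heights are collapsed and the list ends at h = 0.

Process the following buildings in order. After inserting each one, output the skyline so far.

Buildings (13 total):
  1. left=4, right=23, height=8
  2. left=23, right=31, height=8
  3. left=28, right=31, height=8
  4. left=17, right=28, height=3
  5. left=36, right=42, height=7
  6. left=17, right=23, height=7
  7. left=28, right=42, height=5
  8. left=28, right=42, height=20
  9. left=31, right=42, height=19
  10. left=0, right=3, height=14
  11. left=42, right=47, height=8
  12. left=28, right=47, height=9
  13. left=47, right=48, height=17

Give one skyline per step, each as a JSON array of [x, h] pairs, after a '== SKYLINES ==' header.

== SKYLINES ==
[[4,8],[23,0]]
[[4,8],[31,0]]
[[4,8],[31,0]]
[[4,8],[31,0]]
[[4,8],[31,0],[36,7],[42,0]]
[[4,8],[31,0],[36,7],[42,0]]
[[4,8],[31,5],[36,7],[42,0]]
[[4,8],[28,20],[42,0]]
[[4,8],[28,20],[42,0]]
[[0,14],[3,0],[4,8],[28,20],[42,0]]
[[0,14],[3,0],[4,8],[28,20],[42,8],[47,0]]
[[0,14],[3,0],[4,8],[28,20],[42,9],[47,0]]
[[0,14],[3,0],[4,8],[28,20],[42,9],[47,17],[48,0]]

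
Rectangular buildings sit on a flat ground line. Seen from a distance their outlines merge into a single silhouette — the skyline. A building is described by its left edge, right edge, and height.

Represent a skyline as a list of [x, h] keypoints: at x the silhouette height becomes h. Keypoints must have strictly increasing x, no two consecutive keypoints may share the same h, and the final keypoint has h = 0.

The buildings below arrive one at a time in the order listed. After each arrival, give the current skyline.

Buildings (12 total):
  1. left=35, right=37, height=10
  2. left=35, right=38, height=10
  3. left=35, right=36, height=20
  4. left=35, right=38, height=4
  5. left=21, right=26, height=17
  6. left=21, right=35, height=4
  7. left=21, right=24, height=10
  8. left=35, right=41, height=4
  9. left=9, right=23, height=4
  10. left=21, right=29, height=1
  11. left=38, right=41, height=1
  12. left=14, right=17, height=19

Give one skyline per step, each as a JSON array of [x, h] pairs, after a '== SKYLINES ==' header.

== SKYLINES ==
[[35,10],[37,0]]
[[35,10],[38,0]]
[[35,20],[36,10],[38,0]]
[[35,20],[36,10],[38,0]]
[[21,17],[26,0],[35,20],[36,10],[38,0]]
[[21,17],[26,4],[35,20],[36,10],[38,0]]
[[21,17],[26,4],[35,20],[36,10],[38,0]]
[[21,17],[26,4],[35,20],[36,10],[38,4],[41,0]]
[[9,4],[21,17],[26,4],[35,20],[36,10],[38,4],[41,0]]
[[9,4],[21,17],[26,4],[35,20],[36,10],[38,4],[41,0]]
[[9,4],[21,17],[26,4],[35,20],[36,10],[38,4],[41,0]]
[[9,4],[14,19],[17,4],[21,17],[26,4],[35,20],[36,10],[38,4],[41,0]]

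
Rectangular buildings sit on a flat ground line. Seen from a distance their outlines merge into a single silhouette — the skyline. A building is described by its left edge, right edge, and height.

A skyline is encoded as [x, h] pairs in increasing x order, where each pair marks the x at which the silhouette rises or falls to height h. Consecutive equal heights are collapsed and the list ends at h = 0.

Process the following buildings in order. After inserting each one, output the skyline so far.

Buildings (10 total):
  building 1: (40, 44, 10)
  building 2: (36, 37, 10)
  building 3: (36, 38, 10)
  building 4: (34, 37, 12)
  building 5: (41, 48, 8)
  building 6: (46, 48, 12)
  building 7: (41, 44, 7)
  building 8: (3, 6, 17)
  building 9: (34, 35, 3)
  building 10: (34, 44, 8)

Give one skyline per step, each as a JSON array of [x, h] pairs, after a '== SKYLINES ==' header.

== SKYLINES ==
[[40,10],[44,0]]
[[36,10],[37,0],[40,10],[44,0]]
[[36,10],[38,0],[40,10],[44,0]]
[[34,12],[37,10],[38,0],[40,10],[44,0]]
[[34,12],[37,10],[38,0],[40,10],[44,8],[48,0]]
[[34,12],[37,10],[38,0],[40,10],[44,8],[46,12],[48,0]]
[[34,12],[37,10],[38,0],[40,10],[44,8],[46,12],[48,0]]
[[3,17],[6,0],[34,12],[37,10],[38,0],[40,10],[44,8],[46,12],[48,0]]
[[3,17],[6,0],[34,12],[37,10],[38,0],[40,10],[44,8],[46,12],[48,0]]
[[3,17],[6,0],[34,12],[37,10],[38,8],[40,10],[44,8],[46,12],[48,0]]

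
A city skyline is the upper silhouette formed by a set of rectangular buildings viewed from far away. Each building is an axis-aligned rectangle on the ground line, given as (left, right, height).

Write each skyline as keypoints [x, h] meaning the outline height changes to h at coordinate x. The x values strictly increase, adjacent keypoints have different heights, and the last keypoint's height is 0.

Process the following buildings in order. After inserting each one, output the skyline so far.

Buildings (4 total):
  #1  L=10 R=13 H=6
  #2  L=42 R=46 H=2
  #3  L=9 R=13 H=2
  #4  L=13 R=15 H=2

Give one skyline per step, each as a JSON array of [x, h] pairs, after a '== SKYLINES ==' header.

== SKYLINES ==
[[10,6],[13,0]]
[[10,6],[13,0],[42,2],[46,0]]
[[9,2],[10,6],[13,0],[42,2],[46,0]]
[[9,2],[10,6],[13,2],[15,0],[42,2],[46,0]]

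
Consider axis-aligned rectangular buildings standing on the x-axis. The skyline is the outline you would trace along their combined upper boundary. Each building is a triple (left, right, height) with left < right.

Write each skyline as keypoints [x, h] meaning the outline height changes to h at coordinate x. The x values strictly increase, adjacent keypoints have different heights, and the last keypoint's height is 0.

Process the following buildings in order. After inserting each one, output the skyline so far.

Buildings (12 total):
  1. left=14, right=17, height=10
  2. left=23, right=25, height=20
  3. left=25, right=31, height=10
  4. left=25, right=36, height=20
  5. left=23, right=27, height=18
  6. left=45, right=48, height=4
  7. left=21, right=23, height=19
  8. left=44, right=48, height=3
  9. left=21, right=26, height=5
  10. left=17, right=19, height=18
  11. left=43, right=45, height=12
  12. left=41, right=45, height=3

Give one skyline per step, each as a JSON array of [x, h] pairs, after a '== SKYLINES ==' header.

== SKYLINES ==
[[14,10],[17,0]]
[[14,10],[17,0],[23,20],[25,0]]
[[14,10],[17,0],[23,20],[25,10],[31,0]]
[[14,10],[17,0],[23,20],[36,0]]
[[14,10],[17,0],[23,20],[36,0]]
[[14,10],[17,0],[23,20],[36,0],[45,4],[48,0]]
[[14,10],[17,0],[21,19],[23,20],[36,0],[45,4],[48,0]]
[[14,10],[17,0],[21,19],[23,20],[36,0],[44,3],[45,4],[48,0]]
[[14,10],[17,0],[21,19],[23,20],[36,0],[44,3],[45,4],[48,0]]
[[14,10],[17,18],[19,0],[21,19],[23,20],[36,0],[44,3],[45,4],[48,0]]
[[14,10],[17,18],[19,0],[21,19],[23,20],[36,0],[43,12],[45,4],[48,0]]
[[14,10],[17,18],[19,0],[21,19],[23,20],[36,0],[41,3],[43,12],[45,4],[48,0]]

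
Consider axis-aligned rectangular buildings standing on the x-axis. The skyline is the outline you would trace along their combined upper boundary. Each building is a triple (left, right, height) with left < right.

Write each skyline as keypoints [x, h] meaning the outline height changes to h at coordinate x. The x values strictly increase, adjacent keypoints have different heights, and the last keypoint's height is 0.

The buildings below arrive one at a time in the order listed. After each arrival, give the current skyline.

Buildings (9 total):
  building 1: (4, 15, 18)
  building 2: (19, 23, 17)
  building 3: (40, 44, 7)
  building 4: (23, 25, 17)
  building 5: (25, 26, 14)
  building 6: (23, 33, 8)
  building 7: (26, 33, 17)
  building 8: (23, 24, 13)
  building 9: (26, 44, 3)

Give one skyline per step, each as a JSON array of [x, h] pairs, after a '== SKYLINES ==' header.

== SKYLINES ==
[[4,18],[15,0]]
[[4,18],[15,0],[19,17],[23,0]]
[[4,18],[15,0],[19,17],[23,0],[40,7],[44,0]]
[[4,18],[15,0],[19,17],[25,0],[40,7],[44,0]]
[[4,18],[15,0],[19,17],[25,14],[26,0],[40,7],[44,0]]
[[4,18],[15,0],[19,17],[25,14],[26,8],[33,0],[40,7],[44,0]]
[[4,18],[15,0],[19,17],[25,14],[26,17],[33,0],[40,7],[44,0]]
[[4,18],[15,0],[19,17],[25,14],[26,17],[33,0],[40,7],[44,0]]
[[4,18],[15,0],[19,17],[25,14],[26,17],[33,3],[40,7],[44,0]]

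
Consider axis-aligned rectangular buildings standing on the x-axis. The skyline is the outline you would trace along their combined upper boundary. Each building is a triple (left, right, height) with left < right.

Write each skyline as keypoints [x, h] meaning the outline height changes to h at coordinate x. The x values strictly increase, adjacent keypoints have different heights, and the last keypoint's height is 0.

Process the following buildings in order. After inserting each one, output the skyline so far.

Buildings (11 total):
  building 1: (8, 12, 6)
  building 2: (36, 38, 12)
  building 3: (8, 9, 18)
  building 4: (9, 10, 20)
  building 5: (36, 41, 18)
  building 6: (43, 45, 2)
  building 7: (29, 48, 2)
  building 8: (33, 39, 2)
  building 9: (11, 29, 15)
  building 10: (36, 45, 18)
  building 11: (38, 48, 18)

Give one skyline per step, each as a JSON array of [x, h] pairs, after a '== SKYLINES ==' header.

== SKYLINES ==
[[8,6],[12,0]]
[[8,6],[12,0],[36,12],[38,0]]
[[8,18],[9,6],[12,0],[36,12],[38,0]]
[[8,18],[9,20],[10,6],[12,0],[36,12],[38,0]]
[[8,18],[9,20],[10,6],[12,0],[36,18],[41,0]]
[[8,18],[9,20],[10,6],[12,0],[36,18],[41,0],[43,2],[45,0]]
[[8,18],[9,20],[10,6],[12,0],[29,2],[36,18],[41,2],[48,0]]
[[8,18],[9,20],[10,6],[12,0],[29,2],[36,18],[41,2],[48,0]]
[[8,18],[9,20],[10,6],[11,15],[29,2],[36,18],[41,2],[48,0]]
[[8,18],[9,20],[10,6],[11,15],[29,2],[36,18],[45,2],[48,0]]
[[8,18],[9,20],[10,6],[11,15],[29,2],[36,18],[48,0]]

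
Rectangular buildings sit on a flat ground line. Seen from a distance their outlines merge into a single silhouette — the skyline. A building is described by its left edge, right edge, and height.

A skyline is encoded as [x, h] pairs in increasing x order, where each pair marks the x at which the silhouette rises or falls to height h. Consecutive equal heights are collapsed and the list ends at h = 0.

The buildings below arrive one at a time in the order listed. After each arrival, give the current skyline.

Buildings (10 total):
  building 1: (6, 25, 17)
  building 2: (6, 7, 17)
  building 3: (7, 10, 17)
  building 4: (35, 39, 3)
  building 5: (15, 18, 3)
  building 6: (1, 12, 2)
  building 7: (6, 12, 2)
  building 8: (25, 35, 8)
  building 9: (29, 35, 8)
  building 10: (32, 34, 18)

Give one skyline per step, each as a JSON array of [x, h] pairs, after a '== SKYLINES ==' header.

== SKYLINES ==
[[6,17],[25,0]]
[[6,17],[25,0]]
[[6,17],[25,0]]
[[6,17],[25,0],[35,3],[39,0]]
[[6,17],[25,0],[35,3],[39,0]]
[[1,2],[6,17],[25,0],[35,3],[39,0]]
[[1,2],[6,17],[25,0],[35,3],[39,0]]
[[1,2],[6,17],[25,8],[35,3],[39,0]]
[[1,2],[6,17],[25,8],[35,3],[39,0]]
[[1,2],[6,17],[25,8],[32,18],[34,8],[35,3],[39,0]]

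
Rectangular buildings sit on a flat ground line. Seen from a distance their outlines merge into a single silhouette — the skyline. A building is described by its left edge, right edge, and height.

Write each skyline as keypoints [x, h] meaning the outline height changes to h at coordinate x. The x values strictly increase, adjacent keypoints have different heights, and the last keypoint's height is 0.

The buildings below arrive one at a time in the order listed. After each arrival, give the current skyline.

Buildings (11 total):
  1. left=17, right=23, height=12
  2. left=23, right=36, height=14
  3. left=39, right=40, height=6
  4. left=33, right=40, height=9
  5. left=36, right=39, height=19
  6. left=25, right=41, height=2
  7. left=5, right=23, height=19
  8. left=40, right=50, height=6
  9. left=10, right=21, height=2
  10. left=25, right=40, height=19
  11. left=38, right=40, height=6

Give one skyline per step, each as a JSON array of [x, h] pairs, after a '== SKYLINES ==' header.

== SKYLINES ==
[[17,12],[23,0]]
[[17,12],[23,14],[36,0]]
[[17,12],[23,14],[36,0],[39,6],[40,0]]
[[17,12],[23,14],[36,9],[40,0]]
[[17,12],[23,14],[36,19],[39,9],[40,0]]
[[17,12],[23,14],[36,19],[39,9],[40,2],[41,0]]
[[5,19],[23,14],[36,19],[39,9],[40,2],[41,0]]
[[5,19],[23,14],[36,19],[39,9],[40,6],[50,0]]
[[5,19],[23,14],[36,19],[39,9],[40,6],[50,0]]
[[5,19],[23,14],[25,19],[40,6],[50,0]]
[[5,19],[23,14],[25,19],[40,6],[50,0]]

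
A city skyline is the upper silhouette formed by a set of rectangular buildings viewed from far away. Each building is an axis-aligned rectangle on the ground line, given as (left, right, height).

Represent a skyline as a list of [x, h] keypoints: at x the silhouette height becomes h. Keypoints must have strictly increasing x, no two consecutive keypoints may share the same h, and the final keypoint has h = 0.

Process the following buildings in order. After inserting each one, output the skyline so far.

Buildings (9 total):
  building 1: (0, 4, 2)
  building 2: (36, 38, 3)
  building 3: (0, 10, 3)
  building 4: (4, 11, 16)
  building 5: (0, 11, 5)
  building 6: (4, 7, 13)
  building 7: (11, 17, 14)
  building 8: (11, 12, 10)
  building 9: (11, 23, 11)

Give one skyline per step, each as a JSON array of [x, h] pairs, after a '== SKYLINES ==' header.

== SKYLINES ==
[[0,2],[4,0]]
[[0,2],[4,0],[36,3],[38,0]]
[[0,3],[10,0],[36,3],[38,0]]
[[0,3],[4,16],[11,0],[36,3],[38,0]]
[[0,5],[4,16],[11,0],[36,3],[38,0]]
[[0,5],[4,16],[11,0],[36,3],[38,0]]
[[0,5],[4,16],[11,14],[17,0],[36,3],[38,0]]
[[0,5],[4,16],[11,14],[17,0],[36,3],[38,0]]
[[0,5],[4,16],[11,14],[17,11],[23,0],[36,3],[38,0]]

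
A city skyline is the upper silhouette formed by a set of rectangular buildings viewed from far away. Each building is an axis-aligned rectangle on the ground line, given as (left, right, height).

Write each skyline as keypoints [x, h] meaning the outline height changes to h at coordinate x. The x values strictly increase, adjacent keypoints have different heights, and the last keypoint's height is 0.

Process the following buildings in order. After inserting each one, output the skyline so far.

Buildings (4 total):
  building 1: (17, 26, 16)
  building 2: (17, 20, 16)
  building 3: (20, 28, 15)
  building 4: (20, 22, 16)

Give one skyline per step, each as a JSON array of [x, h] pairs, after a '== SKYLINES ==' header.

== SKYLINES ==
[[17,16],[26,0]]
[[17,16],[26,0]]
[[17,16],[26,15],[28,0]]
[[17,16],[26,15],[28,0]]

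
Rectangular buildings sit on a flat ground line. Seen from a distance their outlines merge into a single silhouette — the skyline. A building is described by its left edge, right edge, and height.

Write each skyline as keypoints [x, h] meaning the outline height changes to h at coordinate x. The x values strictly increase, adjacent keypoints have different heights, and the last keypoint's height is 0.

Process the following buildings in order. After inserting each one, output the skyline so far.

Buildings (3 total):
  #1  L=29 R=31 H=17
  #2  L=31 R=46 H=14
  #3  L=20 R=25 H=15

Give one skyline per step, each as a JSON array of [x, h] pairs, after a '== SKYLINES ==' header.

== SKYLINES ==
[[29,17],[31,0]]
[[29,17],[31,14],[46,0]]
[[20,15],[25,0],[29,17],[31,14],[46,0]]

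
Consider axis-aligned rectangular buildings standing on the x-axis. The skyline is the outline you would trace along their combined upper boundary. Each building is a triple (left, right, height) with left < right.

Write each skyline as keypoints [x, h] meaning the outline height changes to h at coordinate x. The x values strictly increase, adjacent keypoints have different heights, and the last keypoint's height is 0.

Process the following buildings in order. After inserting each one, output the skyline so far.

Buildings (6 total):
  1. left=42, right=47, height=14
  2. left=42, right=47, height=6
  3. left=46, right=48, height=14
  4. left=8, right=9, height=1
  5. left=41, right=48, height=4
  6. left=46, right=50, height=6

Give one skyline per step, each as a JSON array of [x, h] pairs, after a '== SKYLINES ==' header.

== SKYLINES ==
[[42,14],[47,0]]
[[42,14],[47,0]]
[[42,14],[48,0]]
[[8,1],[9,0],[42,14],[48,0]]
[[8,1],[9,0],[41,4],[42,14],[48,0]]
[[8,1],[9,0],[41,4],[42,14],[48,6],[50,0]]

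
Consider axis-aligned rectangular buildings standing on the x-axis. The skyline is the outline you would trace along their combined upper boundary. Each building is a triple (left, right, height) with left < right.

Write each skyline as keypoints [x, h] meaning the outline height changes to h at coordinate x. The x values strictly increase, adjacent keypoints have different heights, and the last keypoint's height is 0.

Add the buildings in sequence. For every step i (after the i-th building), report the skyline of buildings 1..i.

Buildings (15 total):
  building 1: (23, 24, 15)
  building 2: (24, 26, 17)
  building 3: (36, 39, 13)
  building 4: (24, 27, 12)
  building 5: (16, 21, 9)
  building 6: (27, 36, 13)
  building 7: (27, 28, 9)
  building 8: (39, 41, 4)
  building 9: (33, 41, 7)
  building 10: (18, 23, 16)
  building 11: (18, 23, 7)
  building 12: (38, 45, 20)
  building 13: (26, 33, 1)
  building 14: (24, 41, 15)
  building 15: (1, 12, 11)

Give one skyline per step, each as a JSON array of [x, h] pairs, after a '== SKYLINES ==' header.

== SKYLINES ==
[[23,15],[24,0]]
[[23,15],[24,17],[26,0]]
[[23,15],[24,17],[26,0],[36,13],[39,0]]
[[23,15],[24,17],[26,12],[27,0],[36,13],[39,0]]
[[16,9],[21,0],[23,15],[24,17],[26,12],[27,0],[36,13],[39,0]]
[[16,9],[21,0],[23,15],[24,17],[26,12],[27,13],[39,0]]
[[16,9],[21,0],[23,15],[24,17],[26,12],[27,13],[39,0]]
[[16,9],[21,0],[23,15],[24,17],[26,12],[27,13],[39,4],[41,0]]
[[16,9],[21,0],[23,15],[24,17],[26,12],[27,13],[39,7],[41,0]]
[[16,9],[18,16],[23,15],[24,17],[26,12],[27,13],[39,7],[41,0]]
[[16,9],[18,16],[23,15],[24,17],[26,12],[27,13],[39,7],[41,0]]
[[16,9],[18,16],[23,15],[24,17],[26,12],[27,13],[38,20],[45,0]]
[[16,9],[18,16],[23,15],[24,17],[26,12],[27,13],[38,20],[45,0]]
[[16,9],[18,16],[23,15],[24,17],[26,15],[38,20],[45,0]]
[[1,11],[12,0],[16,9],[18,16],[23,15],[24,17],[26,15],[38,20],[45,0]]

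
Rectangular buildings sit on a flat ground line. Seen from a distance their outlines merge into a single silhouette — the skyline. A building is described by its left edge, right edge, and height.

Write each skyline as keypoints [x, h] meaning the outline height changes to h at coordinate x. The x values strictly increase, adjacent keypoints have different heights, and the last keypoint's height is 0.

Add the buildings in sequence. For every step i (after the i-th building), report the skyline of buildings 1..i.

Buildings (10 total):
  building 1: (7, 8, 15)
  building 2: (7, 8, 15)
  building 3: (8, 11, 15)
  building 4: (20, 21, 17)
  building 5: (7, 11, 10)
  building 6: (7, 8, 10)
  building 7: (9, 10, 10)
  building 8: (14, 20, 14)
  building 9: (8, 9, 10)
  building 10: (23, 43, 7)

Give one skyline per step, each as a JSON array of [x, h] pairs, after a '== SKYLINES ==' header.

== SKYLINES ==
[[7,15],[8,0]]
[[7,15],[8,0]]
[[7,15],[11,0]]
[[7,15],[11,0],[20,17],[21,0]]
[[7,15],[11,0],[20,17],[21,0]]
[[7,15],[11,0],[20,17],[21,0]]
[[7,15],[11,0],[20,17],[21,0]]
[[7,15],[11,0],[14,14],[20,17],[21,0]]
[[7,15],[11,0],[14,14],[20,17],[21,0]]
[[7,15],[11,0],[14,14],[20,17],[21,0],[23,7],[43,0]]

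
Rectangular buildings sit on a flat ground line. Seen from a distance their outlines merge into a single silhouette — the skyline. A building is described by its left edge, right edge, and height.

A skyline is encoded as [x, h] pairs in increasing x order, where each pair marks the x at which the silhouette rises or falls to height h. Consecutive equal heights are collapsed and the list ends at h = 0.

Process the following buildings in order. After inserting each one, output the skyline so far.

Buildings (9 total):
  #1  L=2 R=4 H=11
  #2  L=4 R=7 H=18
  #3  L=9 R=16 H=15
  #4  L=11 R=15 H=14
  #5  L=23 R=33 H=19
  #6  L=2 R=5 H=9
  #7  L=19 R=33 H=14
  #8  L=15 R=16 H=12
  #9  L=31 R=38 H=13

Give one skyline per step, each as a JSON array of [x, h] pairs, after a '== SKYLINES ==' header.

== SKYLINES ==
[[2,11],[4,0]]
[[2,11],[4,18],[7,0]]
[[2,11],[4,18],[7,0],[9,15],[16,0]]
[[2,11],[4,18],[7,0],[9,15],[16,0]]
[[2,11],[4,18],[7,0],[9,15],[16,0],[23,19],[33,0]]
[[2,11],[4,18],[7,0],[9,15],[16,0],[23,19],[33,0]]
[[2,11],[4,18],[7,0],[9,15],[16,0],[19,14],[23,19],[33,0]]
[[2,11],[4,18],[7,0],[9,15],[16,0],[19,14],[23,19],[33,0]]
[[2,11],[4,18],[7,0],[9,15],[16,0],[19,14],[23,19],[33,13],[38,0]]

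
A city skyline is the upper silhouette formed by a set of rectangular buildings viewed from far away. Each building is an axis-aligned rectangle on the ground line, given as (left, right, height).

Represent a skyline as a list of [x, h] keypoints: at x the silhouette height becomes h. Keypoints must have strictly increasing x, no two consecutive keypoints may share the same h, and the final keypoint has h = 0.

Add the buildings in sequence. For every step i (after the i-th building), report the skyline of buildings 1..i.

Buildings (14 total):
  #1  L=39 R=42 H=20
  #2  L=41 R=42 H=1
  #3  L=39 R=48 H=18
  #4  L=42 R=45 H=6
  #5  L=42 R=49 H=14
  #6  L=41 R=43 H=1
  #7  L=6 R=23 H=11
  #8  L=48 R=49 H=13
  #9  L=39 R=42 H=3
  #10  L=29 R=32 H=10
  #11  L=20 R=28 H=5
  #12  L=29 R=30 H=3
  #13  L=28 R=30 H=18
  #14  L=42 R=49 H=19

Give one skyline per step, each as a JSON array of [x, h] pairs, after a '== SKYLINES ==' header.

== SKYLINES ==
[[39,20],[42,0]]
[[39,20],[42,0]]
[[39,20],[42,18],[48,0]]
[[39,20],[42,18],[48,0]]
[[39,20],[42,18],[48,14],[49,0]]
[[39,20],[42,18],[48,14],[49,0]]
[[6,11],[23,0],[39,20],[42,18],[48,14],[49,0]]
[[6,11],[23,0],[39,20],[42,18],[48,14],[49,0]]
[[6,11],[23,0],[39,20],[42,18],[48,14],[49,0]]
[[6,11],[23,0],[29,10],[32,0],[39,20],[42,18],[48,14],[49,0]]
[[6,11],[23,5],[28,0],[29,10],[32,0],[39,20],[42,18],[48,14],[49,0]]
[[6,11],[23,5],[28,0],[29,10],[32,0],[39,20],[42,18],[48,14],[49,0]]
[[6,11],[23,5],[28,18],[30,10],[32,0],[39,20],[42,18],[48,14],[49,0]]
[[6,11],[23,5],[28,18],[30,10],[32,0],[39,20],[42,19],[49,0]]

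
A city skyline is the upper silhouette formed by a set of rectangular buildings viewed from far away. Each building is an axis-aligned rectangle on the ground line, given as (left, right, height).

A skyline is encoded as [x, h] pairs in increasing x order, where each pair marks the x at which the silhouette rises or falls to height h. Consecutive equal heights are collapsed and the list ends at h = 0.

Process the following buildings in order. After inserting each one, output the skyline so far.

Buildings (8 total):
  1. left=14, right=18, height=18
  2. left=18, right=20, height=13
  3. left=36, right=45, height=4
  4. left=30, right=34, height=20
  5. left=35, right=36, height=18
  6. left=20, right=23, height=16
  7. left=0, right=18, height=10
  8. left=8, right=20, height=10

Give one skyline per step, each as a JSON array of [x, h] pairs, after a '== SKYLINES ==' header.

== SKYLINES ==
[[14,18],[18,0]]
[[14,18],[18,13],[20,0]]
[[14,18],[18,13],[20,0],[36,4],[45,0]]
[[14,18],[18,13],[20,0],[30,20],[34,0],[36,4],[45,0]]
[[14,18],[18,13],[20,0],[30,20],[34,0],[35,18],[36,4],[45,0]]
[[14,18],[18,13],[20,16],[23,0],[30,20],[34,0],[35,18],[36,4],[45,0]]
[[0,10],[14,18],[18,13],[20,16],[23,0],[30,20],[34,0],[35,18],[36,4],[45,0]]
[[0,10],[14,18],[18,13],[20,16],[23,0],[30,20],[34,0],[35,18],[36,4],[45,0]]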